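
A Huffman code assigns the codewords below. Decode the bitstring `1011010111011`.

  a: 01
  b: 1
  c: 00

Read left to right; each codeword is recognised as soon as it completes (prefix code):
  1→b | 01→a | 1→b | 01→a | 01→a | 1→b | 1→b | 01→a | 1→b
Decoded message: babaabbab

babaabbab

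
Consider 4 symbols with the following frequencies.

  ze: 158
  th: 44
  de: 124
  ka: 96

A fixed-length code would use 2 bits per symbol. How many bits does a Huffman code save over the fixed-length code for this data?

18

Fixed-length: 2 bits × 422 symbols = 844 bits.
Huffman merges:
th(44) + ka(96) → 140
de(124) + 140 → 264
ze(158) + 264 → 422
Huffman total = 140 + 264 + 422 = 826 bits.
Saving = 844 − 826 = 18 bits.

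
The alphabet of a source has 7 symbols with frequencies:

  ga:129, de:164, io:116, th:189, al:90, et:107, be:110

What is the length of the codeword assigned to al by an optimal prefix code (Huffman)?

3

Build the tree from the bottom:
al(90) + et(107) → 197
be(110) + io(116) → 226
ga(129) + de(164) → 293
th(189) + 197 → 386
226 + 293 → 519
386 + 519 → 905
al sits 3 levels below the root, so its codeword is 3 bits.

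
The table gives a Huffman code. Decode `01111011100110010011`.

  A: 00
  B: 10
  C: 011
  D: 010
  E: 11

Read left to right; each codeword is recognised as soon as it completes (prefix code):
  011→C | 11→E | 011→C | 10→B | 011→C | 00→A | 10→B | 011→C
Decoded message: CECBCABC

CECBCABC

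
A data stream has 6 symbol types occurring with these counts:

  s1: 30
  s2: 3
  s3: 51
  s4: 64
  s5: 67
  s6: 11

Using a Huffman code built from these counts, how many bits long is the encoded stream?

510

Merge the two smallest weights repeatedly:
merge s2(3) and s6(11): 14
merge 14 and s1(30): 44
merge 44 and s3(51): 95
merge s4(64) and s5(67): 131
merge 95 and 131: 226
The encoded length is the sum of every internal node's weight: 14 + 44 + 95 + 131 + 226 = 510 bits.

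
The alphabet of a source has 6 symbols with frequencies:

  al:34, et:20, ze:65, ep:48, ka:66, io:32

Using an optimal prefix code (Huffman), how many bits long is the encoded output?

Greedily combine the two least-frequent nodes:
combine et(20), io(32) → 52
combine al(34), ep(48) → 82
combine 52, ze(65) → 117
combine ka(66), 82 → 148
combine 117, 148 → 265
Total encoded bits = sum of merged weights = 52 + 82 + 117 + 148 + 265 = 664.

664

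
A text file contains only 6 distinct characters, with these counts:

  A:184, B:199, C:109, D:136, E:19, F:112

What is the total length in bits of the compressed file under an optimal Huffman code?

Greedily combine the two least-frequent nodes:
merge E(19) and C(109): 128
merge F(112) and 128: 240
merge D(136) and A(184): 320
merge B(199) and 240: 439
merge 320 and 439: 759
Total encoded bits = sum of merged weights = 128 + 240 + 320 + 439 + 759 = 1886.

1886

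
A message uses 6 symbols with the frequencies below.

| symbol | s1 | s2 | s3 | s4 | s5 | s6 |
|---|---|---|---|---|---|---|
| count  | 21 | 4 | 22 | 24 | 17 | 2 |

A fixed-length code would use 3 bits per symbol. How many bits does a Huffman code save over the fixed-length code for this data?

61

Fixed-length: 3 bits × 90 symbols = 270 bits.
Huffman merges:
combine s6(2), s2(4) → 6
combine 6, s5(17) → 23
combine s1(21), s3(22) → 43
combine 23, s4(24) → 47
combine 43, 47 → 90
Huffman total = 6 + 23 + 43 + 47 + 90 = 209 bits.
Saving = 270 − 209 = 61 bits.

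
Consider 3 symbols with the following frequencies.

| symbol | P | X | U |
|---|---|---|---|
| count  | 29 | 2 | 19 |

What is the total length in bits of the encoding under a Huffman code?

Merge the two smallest weights repeatedly:
X(2) + U(19) → 21
21 + P(29) → 50
The encoded length is the sum of every internal node's weight: 21 + 50 = 71 bits.

71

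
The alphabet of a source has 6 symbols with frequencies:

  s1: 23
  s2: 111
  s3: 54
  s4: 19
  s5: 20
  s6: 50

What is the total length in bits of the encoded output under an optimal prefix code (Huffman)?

Merge the two smallest weights repeatedly:
merge s4(19) and s5(20): 39
merge s1(23) and 39: 62
merge s6(50) and s3(54): 104
merge 62 and 104: 166
merge s2(111) and 166: 277
Total encoded bits = sum of merged weights = 39 + 62 + 104 + 166 + 277 = 648.

648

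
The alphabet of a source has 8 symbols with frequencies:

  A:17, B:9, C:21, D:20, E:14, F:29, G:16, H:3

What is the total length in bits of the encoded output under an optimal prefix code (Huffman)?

370

Greedily combine the two least-frequent nodes:
H(3) + B(9) → 12
12 + E(14) → 26
G(16) + A(17) → 33
D(20) + C(21) → 41
26 + F(29) → 55
33 + 41 → 74
55 + 74 → 129
Total encoded bits = sum of merged weights = 12 + 26 + 33 + 41 + 55 + 74 + 129 = 370.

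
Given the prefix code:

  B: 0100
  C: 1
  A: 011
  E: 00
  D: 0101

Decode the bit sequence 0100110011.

Read left to right; each codeword is recognised as soon as it completes (prefix code):
  0100→B | 1→C | 1→C | 00→E | 1→C | 1→C
Decoded message: BCCECC

BCCECC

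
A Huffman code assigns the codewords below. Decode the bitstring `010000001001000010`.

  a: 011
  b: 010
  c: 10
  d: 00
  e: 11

Read left to right; each codeword is recognised as soon as it completes (prefix code):
  010→b | 00→d | 00→d | 010→b | 010→b | 00→d | 010→b
Decoded message: bddbbdb

bddbbdb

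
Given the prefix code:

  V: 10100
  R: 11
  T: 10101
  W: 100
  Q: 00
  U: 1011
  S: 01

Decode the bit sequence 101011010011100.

Read left to right; each codeword is recognised as soon as it completes (prefix code):
  10101→T | 10100→V | 11→R | 100→W
Decoded message: TVRW

TVRW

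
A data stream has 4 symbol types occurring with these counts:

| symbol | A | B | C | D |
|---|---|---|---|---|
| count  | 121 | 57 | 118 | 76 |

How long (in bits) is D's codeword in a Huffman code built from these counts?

2

Huffman merges, smallest pair first:
merge B(57) and D(76): 133
merge C(118) and A(121): 239
merge 133 and 239: 372
The subtree containing D is merged 2 times, so code length = 2.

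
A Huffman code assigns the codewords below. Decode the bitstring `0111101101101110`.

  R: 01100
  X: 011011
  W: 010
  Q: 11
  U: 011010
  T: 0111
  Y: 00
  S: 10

TSQXS

Read left to right; each codeword is recognised as soon as it completes (prefix code):
  0111→T | 10→S | 11→Q | 011011→X | 10→S
Decoded message: TSQXS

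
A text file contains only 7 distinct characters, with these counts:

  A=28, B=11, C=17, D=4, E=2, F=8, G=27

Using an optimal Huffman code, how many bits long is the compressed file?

239

Greedily combine the two least-frequent nodes:
combine E(2), D(4) → 6
combine 6, F(8) → 14
combine B(11), 14 → 25
combine C(17), 25 → 42
combine G(27), A(28) → 55
combine 42, 55 → 97
The encoded length is the sum of every internal node's weight: 6 + 14 + 25 + 42 + 55 + 97 = 239 bits.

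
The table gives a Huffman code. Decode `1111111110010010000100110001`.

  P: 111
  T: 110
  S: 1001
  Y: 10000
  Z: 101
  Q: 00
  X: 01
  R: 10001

Read left to right; each codeword is recognised as soon as it completes (prefix code):
  111→P | 111→P | 111→P | 00→Q | 1001→S | 00→Q | 00→Q | 1001→S | 10001→R
Decoded message: PPPQSQQSR

PPPQSQQSR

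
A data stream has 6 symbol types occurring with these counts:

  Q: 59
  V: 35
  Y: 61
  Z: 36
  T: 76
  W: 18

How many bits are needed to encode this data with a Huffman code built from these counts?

Build the Huffman tree bottom-up:
W(18) + V(35) → 53
Z(36) + 53 → 89
Q(59) + Y(61) → 120
T(76) + 89 → 165
120 + 165 → 285
The encoded length is the sum of every internal node's weight: 53 + 89 + 120 + 165 + 285 = 712 bits.

712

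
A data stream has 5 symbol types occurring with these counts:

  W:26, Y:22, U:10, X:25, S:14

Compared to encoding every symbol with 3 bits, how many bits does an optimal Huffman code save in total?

Fixed-length: 3 bits × 97 symbols = 291 bits.
Huffman merges:
U(10) + S(14) → 24
Y(22) + 24 → 46
X(25) + W(26) → 51
46 + 51 → 97
Huffman total = 24 + 46 + 51 + 97 = 218 bits.
Saving = 291 − 218 = 73 bits.

73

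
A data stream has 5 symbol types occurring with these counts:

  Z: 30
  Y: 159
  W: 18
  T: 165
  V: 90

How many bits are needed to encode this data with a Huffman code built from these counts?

Build the Huffman tree bottom-up:
W(18) + Z(30) → 48
48 + V(90) → 138
138 + Y(159) → 297
T(165) + 297 → 462
Each symbol's bit-cost is frequency × depth; summing gives 945 bits (equivalently 48 + 138 + 297 + 462).

945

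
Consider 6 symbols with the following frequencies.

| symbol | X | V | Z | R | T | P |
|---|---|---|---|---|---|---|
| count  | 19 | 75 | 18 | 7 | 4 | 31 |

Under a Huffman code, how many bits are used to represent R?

5

Build the tree from the bottom:
combine T(4), R(7) → 11
combine 11, Z(18) → 29
combine X(19), 29 → 48
combine P(31), 48 → 79
combine V(75), 79 → 154
R sits 5 levels below the root, so its codeword is 5 bits.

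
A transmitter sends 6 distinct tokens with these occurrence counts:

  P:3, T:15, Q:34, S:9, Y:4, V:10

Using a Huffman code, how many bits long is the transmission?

Greedily combine the two least-frequent nodes:
combine P(3), Y(4) → 7
combine 7, S(9) → 16
combine V(10), T(15) → 25
combine 16, 25 → 41
combine Q(34), 41 → 75
Each symbol's bit-cost is frequency × depth; summing gives 164 bits (equivalently 7 + 16 + 25 + 41 + 75).

164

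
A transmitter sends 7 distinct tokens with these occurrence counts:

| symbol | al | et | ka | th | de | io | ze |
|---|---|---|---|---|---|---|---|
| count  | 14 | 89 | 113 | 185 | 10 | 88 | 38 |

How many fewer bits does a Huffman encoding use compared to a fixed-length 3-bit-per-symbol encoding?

301

Fixed-length: 3 bits × 537 symbols = 1611 bits.
Huffman merges:
combine de(10), al(14) → 24
combine 24, ze(38) → 62
combine 62, io(88) → 150
combine et(89), ka(113) → 202
combine 150, th(185) → 335
combine 202, 335 → 537
Huffman total = 24 + 62 + 150 + 202 + 335 + 537 = 1310 bits.
Saving = 1611 − 1310 = 301 bits.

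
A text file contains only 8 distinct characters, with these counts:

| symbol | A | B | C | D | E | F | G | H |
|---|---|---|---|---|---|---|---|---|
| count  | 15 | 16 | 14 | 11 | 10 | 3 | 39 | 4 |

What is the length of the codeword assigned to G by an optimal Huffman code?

Huffman merges, smallest pair first:
merge F(3) and H(4): 7
merge 7 and E(10): 17
merge D(11) and C(14): 25
merge A(15) and B(16): 31
merge 17 and 25: 42
merge 31 and G(39): 70
merge 42 and 70: 112
G sits 2 levels below the root, so its codeword is 2 bits.

2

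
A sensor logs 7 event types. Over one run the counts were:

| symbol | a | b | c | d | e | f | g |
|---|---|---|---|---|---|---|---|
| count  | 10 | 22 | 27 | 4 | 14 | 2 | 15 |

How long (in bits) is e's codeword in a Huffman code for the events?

3

Repeatedly merge the two smallest:
combine f(2), d(4) → 6
combine 6, a(10) → 16
combine e(14), g(15) → 29
combine 16, b(22) → 38
combine c(27), 29 → 56
combine 38, 56 → 94
e sits 3 levels below the root, so its codeword is 3 bits.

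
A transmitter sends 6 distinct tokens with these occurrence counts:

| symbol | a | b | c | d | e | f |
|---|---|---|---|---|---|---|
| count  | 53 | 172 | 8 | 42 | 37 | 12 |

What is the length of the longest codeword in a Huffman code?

4

Merge the two lowest-weight nodes at each step:
c(8) + f(12) → 20
20 + e(37) → 57
d(42) + a(53) → 95
57 + 95 → 152
152 + b(172) → 324
The first pair merged (c, f) ends up deepest, at depth 4.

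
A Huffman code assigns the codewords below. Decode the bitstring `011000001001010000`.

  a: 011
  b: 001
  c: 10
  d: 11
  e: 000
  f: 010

Read left to right; each codeword is recognised as soon as it completes (prefix code):
  011→a | 000→e | 001→b | 001→b | 010→f | 000→e
Decoded message: aebbfe

aebbfe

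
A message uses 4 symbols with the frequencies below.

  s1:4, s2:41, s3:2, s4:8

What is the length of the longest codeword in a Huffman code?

Merge the two lowest-weight nodes at each step:
s3(2) + s1(4) → 6
6 + s4(8) → 14
14 + s2(41) → 55
Maximum depth reached is 3.

3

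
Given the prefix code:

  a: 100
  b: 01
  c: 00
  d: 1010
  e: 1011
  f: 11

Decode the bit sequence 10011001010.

afcd

Read left to right; each codeword is recognised as soon as it completes (prefix code):
  100→a | 11→f | 00→c | 1010→d
Decoded message: afcd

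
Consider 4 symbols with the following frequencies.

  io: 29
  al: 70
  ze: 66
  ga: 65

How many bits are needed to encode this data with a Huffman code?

460

Build the Huffman tree bottom-up:
merge io(29) and ga(65): 94
merge ze(66) and al(70): 136
merge 94 and 136: 230
The encoded length is the sum of every internal node's weight: 94 + 136 + 230 = 460 bits.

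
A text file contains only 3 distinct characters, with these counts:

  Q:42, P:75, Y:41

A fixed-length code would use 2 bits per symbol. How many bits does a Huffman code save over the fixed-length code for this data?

Fixed-length: 2 bits × 158 symbols = 316 bits.
Huffman merges:
Y(41) + Q(42) → 83
P(75) + 83 → 158
Huffman total = 83 + 158 = 241 bits.
Saving = 316 − 241 = 75 bits.

75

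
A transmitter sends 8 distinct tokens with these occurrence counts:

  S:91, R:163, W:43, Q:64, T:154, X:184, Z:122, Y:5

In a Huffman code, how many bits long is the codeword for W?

Repeatedly merge the two smallest:
combine Y(5), W(43) → 48
combine 48, Q(64) → 112
combine S(91), 112 → 203
combine Z(122), T(154) → 276
combine R(163), X(184) → 347
combine 203, 276 → 479
combine 347, 479 → 826
W sits 5 levels below the root, so its codeword is 5 bits.

5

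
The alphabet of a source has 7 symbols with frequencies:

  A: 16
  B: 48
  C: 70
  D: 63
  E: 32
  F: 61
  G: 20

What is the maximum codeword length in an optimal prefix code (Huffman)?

4

Merge the two lowest-weight nodes at each step:
combine A(16), G(20) → 36
combine E(32), 36 → 68
combine B(48), F(61) → 109
combine D(63), 68 → 131
combine C(70), 109 → 179
combine 131, 179 → 310
The rarest symbols sit at the bottom; the longest codeword is 4 bits.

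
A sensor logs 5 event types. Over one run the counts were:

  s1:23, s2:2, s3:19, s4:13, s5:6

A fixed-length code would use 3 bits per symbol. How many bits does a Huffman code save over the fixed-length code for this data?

57

Fixed-length: 3 bits × 63 symbols = 189 bits.
Huffman merges:
s2(2) + s5(6) → 8
8 + s4(13) → 21
s3(19) + 21 → 40
s1(23) + 40 → 63
Huffman total = 8 + 21 + 40 + 63 = 132 bits.
Saving = 189 − 132 = 57 bits.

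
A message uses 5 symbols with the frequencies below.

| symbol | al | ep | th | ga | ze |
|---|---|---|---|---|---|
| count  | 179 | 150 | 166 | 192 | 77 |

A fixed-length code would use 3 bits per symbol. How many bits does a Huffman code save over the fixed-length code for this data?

Fixed-length: 3 bits × 764 symbols = 2292 bits.
Huffman merges:
ze(77) + ep(150) → 227
th(166) + al(179) → 345
ga(192) + 227 → 419
345 + 419 → 764
Huffman total = 227 + 345 + 419 + 764 = 1755 bits.
Saving = 2292 − 1755 = 537 bits.

537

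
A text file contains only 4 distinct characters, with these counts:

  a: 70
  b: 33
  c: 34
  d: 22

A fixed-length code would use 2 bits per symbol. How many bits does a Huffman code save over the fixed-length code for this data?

15

Fixed-length: 2 bits × 159 symbols = 318 bits.
Huffman merges:
combine d(22), b(33) → 55
combine c(34), 55 → 89
combine a(70), 89 → 159
Huffman total = 55 + 89 + 159 = 303 bits.
Saving = 318 − 303 = 15 bits.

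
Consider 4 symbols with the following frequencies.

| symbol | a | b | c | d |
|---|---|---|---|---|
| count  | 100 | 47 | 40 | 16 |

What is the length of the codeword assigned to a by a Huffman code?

Huffman merges, smallest pair first:
d(16) + c(40) → 56
b(47) + 56 → 103
a(100) + 103 → 203
a is a child of the root — depth 1, so its codeword is a single bit.

1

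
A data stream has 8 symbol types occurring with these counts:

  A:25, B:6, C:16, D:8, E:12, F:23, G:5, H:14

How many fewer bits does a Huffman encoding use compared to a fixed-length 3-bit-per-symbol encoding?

Fixed-length: 3 bits × 109 symbols = 327 bits.
Huffman merges:
G(5) + B(6) → 11
D(8) + 11 → 19
E(12) + H(14) → 26
C(16) + 19 → 35
F(23) + A(25) → 48
26 + 35 → 61
48 + 61 → 109
Huffman total = 11 + 19 + 26 + 35 + 48 + 61 + 109 = 309 bits.
Saving = 327 − 309 = 18 bits.

18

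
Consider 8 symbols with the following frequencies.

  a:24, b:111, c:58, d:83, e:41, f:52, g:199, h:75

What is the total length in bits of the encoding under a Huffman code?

1794

Build the Huffman tree bottom-up:
combine a(24), e(41) → 65
combine f(52), c(58) → 110
combine 65, h(75) → 140
combine d(83), 110 → 193
combine b(111), 140 → 251
combine 193, g(199) → 392
combine 251, 392 → 643
The encoded length is the sum of every internal node's weight: 65 + 110 + 140 + 193 + 251 + 392 + 643 = 1794 bits.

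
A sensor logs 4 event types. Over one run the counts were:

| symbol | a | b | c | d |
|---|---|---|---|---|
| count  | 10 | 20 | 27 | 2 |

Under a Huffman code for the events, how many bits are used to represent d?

3

Huffman merges, smallest pair first:
merge d(2) and a(10): 12
merge 12 and b(20): 32
merge c(27) and 32: 59
The subtree containing d is merged 3 times, so code length = 3.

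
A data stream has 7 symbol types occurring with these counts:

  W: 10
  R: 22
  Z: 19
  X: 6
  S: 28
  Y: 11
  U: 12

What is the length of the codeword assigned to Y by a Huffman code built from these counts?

3

Repeatedly merge the two smallest:
combine X(6), W(10) → 16
combine Y(11), U(12) → 23
combine 16, Z(19) → 35
combine R(22), 23 → 45
combine S(28), 35 → 63
combine 45, 63 → 108
Y's leaf is at depth 3, giving a 3-bit codeword.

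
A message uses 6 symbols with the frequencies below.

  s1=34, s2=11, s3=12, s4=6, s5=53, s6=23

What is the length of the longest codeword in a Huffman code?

5

Merge the two lowest-weight nodes at each step:
combine s4(6), s2(11) → 17
combine s3(12), 17 → 29
combine s6(23), 29 → 52
combine s1(34), 52 → 86
combine s5(53), 86 → 139
Maximum depth reached is 5.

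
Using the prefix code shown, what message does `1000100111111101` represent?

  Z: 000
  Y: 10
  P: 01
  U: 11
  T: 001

YTTUUUP

Read left to right; each codeword is recognised as soon as it completes (prefix code):
  10→Y | 001→T | 001→T | 11→U | 11→U | 11→U | 01→P
Decoded message: YTTUUUP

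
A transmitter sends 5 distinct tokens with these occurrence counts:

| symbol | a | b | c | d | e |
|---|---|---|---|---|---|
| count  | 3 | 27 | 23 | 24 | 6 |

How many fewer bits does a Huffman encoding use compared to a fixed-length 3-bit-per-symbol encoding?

74

Fixed-length: 3 bits × 83 symbols = 249 bits.
Huffman merges:
combine a(3), e(6) → 9
combine 9, c(23) → 32
combine d(24), b(27) → 51
combine 32, 51 → 83
Huffman total = 9 + 32 + 51 + 83 = 175 bits.
Saving = 249 − 175 = 74 bits.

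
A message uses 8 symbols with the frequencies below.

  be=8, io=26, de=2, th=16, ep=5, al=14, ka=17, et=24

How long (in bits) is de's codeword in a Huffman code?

Huffman merges, smallest pair first:
combine de(2), ep(5) → 7
combine 7, be(8) → 15
combine al(14), 15 → 29
combine th(16), ka(17) → 33
combine et(24), io(26) → 50
combine 29, 33 → 62
combine 50, 62 → 112
The subtree containing de is merged 5 times, so code length = 5.

5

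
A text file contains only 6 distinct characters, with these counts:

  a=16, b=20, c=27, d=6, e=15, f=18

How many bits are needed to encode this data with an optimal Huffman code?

259

Merge the two smallest weights repeatedly:
combine d(6), e(15) → 21
combine a(16), f(18) → 34
combine b(20), 21 → 41
combine c(27), 34 → 61
combine 41, 61 → 102
Each symbol's bit-cost is frequency × depth; summing gives 259 bits (equivalently 21 + 34 + 41 + 61 + 102).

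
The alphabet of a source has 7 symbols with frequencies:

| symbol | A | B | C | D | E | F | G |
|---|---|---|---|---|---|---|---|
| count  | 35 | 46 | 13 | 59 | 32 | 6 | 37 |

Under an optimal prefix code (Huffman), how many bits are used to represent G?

Huffman merges, smallest pair first:
combine F(6), C(13) → 19
combine 19, E(32) → 51
combine A(35), G(37) → 72
combine B(46), 51 → 97
combine D(59), 72 → 131
combine 97, 131 → 228
The subtree containing G is merged 3 times, so code length = 3.

3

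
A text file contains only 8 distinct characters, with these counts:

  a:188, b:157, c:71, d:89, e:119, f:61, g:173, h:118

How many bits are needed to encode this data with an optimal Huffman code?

Greedily combine the two least-frequent nodes:
f(61) + c(71) → 132
d(89) + h(118) → 207
e(119) + 132 → 251
b(157) + g(173) → 330
a(188) + 207 → 395
251 + 330 → 581
395 + 581 → 976
The encoded length is the sum of every internal node's weight: 132 + 207 + 251 + 330 + 395 + 581 + 976 = 2872 bits.

2872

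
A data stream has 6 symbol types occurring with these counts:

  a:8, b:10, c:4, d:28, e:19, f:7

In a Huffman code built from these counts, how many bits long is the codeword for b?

Repeatedly merge the two smallest:
combine c(4), f(7) → 11
combine a(8), b(10) → 18
combine 11, 18 → 29
combine e(19), d(28) → 47
combine 29, 47 → 76
The subtree containing b is merged 3 times, so code length = 3.

3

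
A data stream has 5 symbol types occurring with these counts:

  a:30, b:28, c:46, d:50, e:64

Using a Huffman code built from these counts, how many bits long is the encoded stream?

494

Merge the two smallest weights repeatedly:
merge b(28) and a(30): 58
merge c(46) and d(50): 96
merge 58 and e(64): 122
merge 96 and 122: 218
Each symbol's bit-cost is frequency × depth; summing gives 494 bits (equivalently 58 + 96 + 122 + 218).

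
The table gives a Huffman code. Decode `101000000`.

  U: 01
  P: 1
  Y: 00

Read left to right; each codeword is recognised as soon as it completes (prefix code):
  1→P | 01→U | 00→Y | 00→Y | 00→Y
Decoded message: PUYYY

PUYYY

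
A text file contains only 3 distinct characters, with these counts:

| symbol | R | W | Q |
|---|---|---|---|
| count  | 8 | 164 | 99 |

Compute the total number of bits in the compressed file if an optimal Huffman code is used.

378

Build the Huffman tree bottom-up:
R(8) + Q(99) → 107
107 + W(164) → 271
The encoded length is the sum of every internal node's weight: 107 + 271 = 378 bits.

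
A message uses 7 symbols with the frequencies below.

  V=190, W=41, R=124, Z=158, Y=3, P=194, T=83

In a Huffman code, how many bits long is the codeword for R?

3

Huffman merges, smallest pair first:
merge Y(3) and W(41): 44
merge 44 and T(83): 127
merge R(124) and 127: 251
merge Z(158) and V(190): 348
merge P(194) and 251: 445
merge 348 and 445: 793
The subtree containing R is merged 3 times, so code length = 3.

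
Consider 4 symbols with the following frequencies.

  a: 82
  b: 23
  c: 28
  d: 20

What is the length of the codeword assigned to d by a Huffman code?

Build the tree from the bottom:
combine d(20), b(23) → 43
combine c(28), 43 → 71
combine 71, a(82) → 153
d sits 3 levels below the root, so its codeword is 3 bits.

3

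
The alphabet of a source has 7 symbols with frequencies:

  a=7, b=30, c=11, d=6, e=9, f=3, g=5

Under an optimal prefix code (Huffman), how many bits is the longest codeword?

4

Merge the two lowest-weight nodes at each step:
f(3) + g(5) → 8
d(6) + a(7) → 13
8 + e(9) → 17
c(11) + 13 → 24
17 + 24 → 41
b(30) + 41 → 71
The rarest symbols sit at the bottom; the longest codeword is 4 bits.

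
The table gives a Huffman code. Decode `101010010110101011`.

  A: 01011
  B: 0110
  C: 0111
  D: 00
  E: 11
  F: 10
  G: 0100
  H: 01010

Read left to right; each codeword is recognised as soon as it completes (prefix code):
  10→F | 10→F | 10→F | 01011→A | 01010→H | 11→E
Decoded message: FFFAHE

FFFAHE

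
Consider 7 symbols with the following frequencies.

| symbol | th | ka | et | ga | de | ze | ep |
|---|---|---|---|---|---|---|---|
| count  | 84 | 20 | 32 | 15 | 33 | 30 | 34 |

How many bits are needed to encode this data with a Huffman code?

660

Build the Huffman tree bottom-up:
ga(15) + ka(20) → 35
ze(30) + et(32) → 62
de(33) + ep(34) → 67
35 + 62 → 97
67 + th(84) → 151
97 + 151 → 248
Each symbol's bit-cost is frequency × depth; summing gives 660 bits (equivalently 35 + 62 + 67 + 97 + 151 + 248).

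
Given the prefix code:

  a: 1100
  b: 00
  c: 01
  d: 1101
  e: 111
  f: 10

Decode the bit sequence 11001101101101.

adfd

Read left to right; each codeword is recognised as soon as it completes (prefix code):
  1100→a | 1101→d | 10→f | 1101→d
Decoded message: adfd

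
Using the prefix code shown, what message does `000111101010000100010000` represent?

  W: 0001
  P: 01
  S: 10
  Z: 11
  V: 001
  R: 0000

WZSSSWWR

Read left to right; each codeword is recognised as soon as it completes (prefix code):
  0001→W | 11→Z | 10→S | 10→S | 10→S | 0001→W | 0001→W | 0000→R
Decoded message: WZSSSWWR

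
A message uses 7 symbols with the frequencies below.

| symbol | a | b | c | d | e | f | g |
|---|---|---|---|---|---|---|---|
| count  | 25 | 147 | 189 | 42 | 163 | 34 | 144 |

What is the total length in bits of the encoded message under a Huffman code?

1893

Greedily combine the two least-frequent nodes:
combine a(25), f(34) → 59
combine d(42), 59 → 101
combine 101, g(144) → 245
combine b(147), e(163) → 310
combine c(189), 245 → 434
combine 310, 434 → 744
Each symbol's bit-cost is frequency × depth; summing gives 1893 bits (equivalently 59 + 101 + 245 + 310 + 434 + 744).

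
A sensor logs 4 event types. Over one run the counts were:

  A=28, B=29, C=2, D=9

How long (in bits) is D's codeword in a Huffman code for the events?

3

Huffman merges, smallest pair first:
C(2) + D(9) → 11
11 + A(28) → 39
B(29) + 39 → 68
D sits 3 levels below the root, so its codeword is 3 bits.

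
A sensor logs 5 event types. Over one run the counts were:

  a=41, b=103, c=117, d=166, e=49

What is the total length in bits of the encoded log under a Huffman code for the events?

1042

Build the Huffman tree bottom-up:
a(41) + e(49) → 90
90 + b(103) → 193
c(117) + d(166) → 283
193 + 283 → 476
The encoded length is the sum of every internal node's weight: 90 + 193 + 283 + 476 = 1042 bits.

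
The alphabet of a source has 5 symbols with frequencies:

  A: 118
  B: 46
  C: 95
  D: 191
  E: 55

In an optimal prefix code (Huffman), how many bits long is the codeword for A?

Huffman merges, smallest pair first:
B(46) + E(55) → 101
C(95) + 101 → 196
A(118) + D(191) → 309
196 + 309 → 505
A's leaf is at depth 2, giving a 2-bit codeword.

2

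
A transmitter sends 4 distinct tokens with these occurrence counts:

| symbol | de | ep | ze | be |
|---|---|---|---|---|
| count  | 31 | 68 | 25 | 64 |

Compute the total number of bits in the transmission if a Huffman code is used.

Build the Huffman tree bottom-up:
combine ze(25), de(31) → 56
combine 56, be(64) → 120
combine ep(68), 120 → 188
The encoded length is the sum of every internal node's weight: 56 + 120 + 188 = 364 bits.

364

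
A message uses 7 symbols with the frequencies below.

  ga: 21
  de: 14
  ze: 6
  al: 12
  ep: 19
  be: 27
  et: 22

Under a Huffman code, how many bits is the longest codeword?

Merge the two lowest-weight nodes at each step:
merge ze(6) and al(12): 18
merge de(14) and 18: 32
merge ep(19) and ga(21): 40
merge et(22) and be(27): 49
merge 32 and 40: 72
merge 49 and 72: 121
Maximum depth reached is 4.

4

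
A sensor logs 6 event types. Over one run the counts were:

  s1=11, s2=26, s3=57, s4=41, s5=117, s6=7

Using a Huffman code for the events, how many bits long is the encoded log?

Build the Huffman tree bottom-up:
s6(7) + s1(11) → 18
18 + s2(26) → 44
s4(41) + 44 → 85
s3(57) + 85 → 142
s5(117) + 142 → 259
Each symbol's bit-cost is frequency × depth; summing gives 548 bits (equivalently 18 + 44 + 85 + 142 + 259).

548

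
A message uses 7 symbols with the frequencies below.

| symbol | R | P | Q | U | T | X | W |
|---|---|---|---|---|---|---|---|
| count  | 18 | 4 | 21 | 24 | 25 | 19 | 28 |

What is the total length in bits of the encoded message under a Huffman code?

Greedily combine the two least-frequent nodes:
combine P(4), R(18) → 22
combine X(19), Q(21) → 40
combine 22, U(24) → 46
combine T(25), W(28) → 53
combine 40, 46 → 86
combine 53, 86 → 139
The encoded length is the sum of every internal node's weight: 22 + 40 + 46 + 53 + 86 + 139 = 386 bits.

386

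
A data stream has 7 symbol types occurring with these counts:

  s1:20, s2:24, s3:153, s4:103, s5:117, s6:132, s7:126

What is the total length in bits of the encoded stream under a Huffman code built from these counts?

1784

Build the Huffman tree bottom-up:
combine s1(20), s2(24) → 44
combine 44, s4(103) → 147
combine s5(117), s7(126) → 243
combine s6(132), 147 → 279
combine s3(153), 243 → 396
combine 279, 396 → 675
The encoded length is the sum of every internal node's weight: 44 + 147 + 243 + 279 + 396 + 675 = 1784 bits.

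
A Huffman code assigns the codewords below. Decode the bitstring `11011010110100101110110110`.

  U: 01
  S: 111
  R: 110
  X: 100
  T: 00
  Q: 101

RRQQTQRRR

Read left to right; each codeword is recognised as soon as it completes (prefix code):
  110→R | 110→R | 101→Q | 101→Q | 00→T | 101→Q | 110→R | 110→R | 110→R
Decoded message: RRQQTQRRR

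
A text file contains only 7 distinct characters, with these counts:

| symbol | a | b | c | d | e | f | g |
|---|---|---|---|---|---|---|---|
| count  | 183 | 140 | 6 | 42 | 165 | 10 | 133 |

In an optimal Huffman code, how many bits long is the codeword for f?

5

Build the tree from the bottom:
merge c(6) and f(10): 16
merge 16 and d(42): 58
merge 58 and g(133): 191
merge b(140) and e(165): 305
merge a(183) and 191: 374
merge 305 and 374: 679
f sits 5 levels below the root, so its codeword is 5 bits.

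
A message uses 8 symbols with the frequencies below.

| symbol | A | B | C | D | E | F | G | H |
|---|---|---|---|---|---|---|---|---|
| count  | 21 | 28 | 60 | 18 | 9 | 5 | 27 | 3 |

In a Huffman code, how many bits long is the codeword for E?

Build the tree from the bottom:
combine H(3), F(5) → 8
combine 8, E(9) → 17
combine 17, D(18) → 35
combine A(21), G(27) → 48
combine B(28), 35 → 63
combine 48, C(60) → 108
combine 63, 108 → 171
E's leaf is at depth 4, giving a 4-bit codeword.

4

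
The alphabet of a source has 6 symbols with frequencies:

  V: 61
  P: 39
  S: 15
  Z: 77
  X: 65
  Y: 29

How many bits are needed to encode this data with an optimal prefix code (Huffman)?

Merge the two smallest weights repeatedly:
S(15) + Y(29) → 44
P(39) + 44 → 83
V(61) + X(65) → 126
Z(77) + 83 → 160
126 + 160 → 286
The encoded length is the sum of every internal node's weight: 44 + 83 + 126 + 160 + 286 = 699 bits.

699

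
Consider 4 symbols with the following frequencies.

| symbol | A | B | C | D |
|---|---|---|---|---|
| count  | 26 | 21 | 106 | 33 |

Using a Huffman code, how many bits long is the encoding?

Merge the two smallest weights repeatedly:
combine B(21), A(26) → 47
combine D(33), 47 → 80
combine 80, C(106) → 186
Total encoded bits = sum of merged weights = 47 + 80 + 186 = 313.

313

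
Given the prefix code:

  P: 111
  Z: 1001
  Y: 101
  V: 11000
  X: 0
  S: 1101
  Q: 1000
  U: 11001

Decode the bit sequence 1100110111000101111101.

UYVYPY

Read left to right; each codeword is recognised as soon as it completes (prefix code):
  11001→U | 101→Y | 11000→V | 101→Y | 111→P | 101→Y
Decoded message: UYVYPY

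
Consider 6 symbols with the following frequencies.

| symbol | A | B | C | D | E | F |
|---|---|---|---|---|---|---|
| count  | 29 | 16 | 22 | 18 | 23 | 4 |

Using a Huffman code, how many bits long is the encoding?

Merge the two smallest weights repeatedly:
merge F(4) and B(16): 20
merge D(18) and 20: 38
merge C(22) and E(23): 45
merge A(29) and 38: 67
merge 45 and 67: 112
Total encoded bits = sum of merged weights = 20 + 38 + 45 + 67 + 112 = 282.

282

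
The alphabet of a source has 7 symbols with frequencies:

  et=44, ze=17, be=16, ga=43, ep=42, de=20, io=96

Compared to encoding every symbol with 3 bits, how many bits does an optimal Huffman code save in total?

Fixed-length: 3 bits × 278 symbols = 834 bits.
Huffman merges:
be(16) + ze(17) → 33
de(20) + 33 → 53
ep(42) + ga(43) → 85
et(44) + 53 → 97
85 + io(96) → 181
97 + 181 → 278
Huffman total = 33 + 53 + 85 + 97 + 181 + 278 = 727 bits.
Saving = 834 − 727 = 107 bits.

107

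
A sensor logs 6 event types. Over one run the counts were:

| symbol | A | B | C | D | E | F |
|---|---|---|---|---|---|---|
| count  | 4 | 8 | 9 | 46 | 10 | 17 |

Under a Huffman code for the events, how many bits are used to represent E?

Repeatedly merge the two smallest:
merge A(4) and B(8): 12
merge C(9) and E(10): 19
merge 12 and F(17): 29
merge 19 and 29: 48
merge D(46) and 48: 94
E sits 3 levels below the root, so its codeword is 3 bits.

3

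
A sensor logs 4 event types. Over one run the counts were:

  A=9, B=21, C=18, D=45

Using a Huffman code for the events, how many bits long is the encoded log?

168

Greedily combine the two least-frequent nodes:
merge A(9) and C(18): 27
merge B(21) and 27: 48
merge D(45) and 48: 93
Each symbol's bit-cost is frequency × depth; summing gives 168 bits (equivalently 27 + 48 + 93).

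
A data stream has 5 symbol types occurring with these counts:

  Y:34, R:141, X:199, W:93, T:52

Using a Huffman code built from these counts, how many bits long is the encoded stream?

1104

Merge the two smallest weights repeatedly:
combine Y(34), T(52) → 86
combine 86, W(93) → 179
combine R(141), 179 → 320
combine X(199), 320 → 519
The encoded length is the sum of every internal node's weight: 86 + 179 + 320 + 519 = 1104 bits.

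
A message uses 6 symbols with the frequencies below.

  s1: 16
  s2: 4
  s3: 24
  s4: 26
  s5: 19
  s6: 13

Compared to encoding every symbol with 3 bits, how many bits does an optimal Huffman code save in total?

52

Fixed-length: 3 bits × 102 symbols = 306 bits.
Huffman merges:
merge s2(4) and s6(13): 17
merge s1(16) and 17: 33
merge s5(19) and s3(24): 43
merge s4(26) and 33: 59
merge 43 and 59: 102
Huffman total = 17 + 33 + 43 + 59 + 102 = 254 bits.
Saving = 306 − 254 = 52 bits.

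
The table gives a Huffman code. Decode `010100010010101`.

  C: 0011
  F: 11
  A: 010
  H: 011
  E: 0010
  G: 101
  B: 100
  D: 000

ABAAG

Read left to right; each codeword is recognised as soon as it completes (prefix code):
  010→A | 100→B | 010→A | 010→A | 101→G
Decoded message: ABAAG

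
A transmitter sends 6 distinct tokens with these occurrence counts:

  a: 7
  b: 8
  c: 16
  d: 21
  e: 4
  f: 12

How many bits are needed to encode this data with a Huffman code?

166

Greedily combine the two least-frequent nodes:
e(4) + a(7) → 11
b(8) + 11 → 19
f(12) + c(16) → 28
19 + d(21) → 40
28 + 40 → 68
The encoded length is the sum of every internal node's weight: 11 + 19 + 28 + 40 + 68 = 166 bits.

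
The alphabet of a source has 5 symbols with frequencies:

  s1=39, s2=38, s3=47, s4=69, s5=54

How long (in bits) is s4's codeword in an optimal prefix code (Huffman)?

Repeatedly merge the two smallest:
merge s2(38) and s1(39): 77
merge s3(47) and s5(54): 101
merge s4(69) and 77: 146
merge 101 and 146: 247
The subtree containing s4 is merged 2 times, so code length = 2.

2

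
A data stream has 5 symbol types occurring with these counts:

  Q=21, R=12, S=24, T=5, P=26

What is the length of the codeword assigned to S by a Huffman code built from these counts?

2

Build the tree from the bottom:
T(5) + R(12) → 17
17 + Q(21) → 38
S(24) + P(26) → 50
38 + 50 → 88
The subtree containing S is merged 2 times, so code length = 2.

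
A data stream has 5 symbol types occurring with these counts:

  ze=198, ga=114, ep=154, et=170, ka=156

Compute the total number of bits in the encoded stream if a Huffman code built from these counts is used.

Merge the two smallest weights repeatedly:
combine ga(114), ep(154) → 268
combine ka(156), et(170) → 326
combine ze(198), 268 → 466
combine 326, 466 → 792
Total encoded bits = sum of merged weights = 268 + 326 + 466 + 792 = 1852.

1852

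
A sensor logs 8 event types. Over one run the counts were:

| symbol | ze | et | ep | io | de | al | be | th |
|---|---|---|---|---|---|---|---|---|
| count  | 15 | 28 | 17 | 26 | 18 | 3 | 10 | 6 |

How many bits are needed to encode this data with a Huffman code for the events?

343

Merge the two smallest weights repeatedly:
combine al(3), th(6) → 9
combine 9, be(10) → 19
combine ze(15), ep(17) → 32
combine de(18), 19 → 37
combine io(26), et(28) → 54
combine 32, 37 → 69
combine 54, 69 → 123
The encoded length is the sum of every internal node's weight: 9 + 19 + 32 + 37 + 54 + 69 + 123 = 343 bits.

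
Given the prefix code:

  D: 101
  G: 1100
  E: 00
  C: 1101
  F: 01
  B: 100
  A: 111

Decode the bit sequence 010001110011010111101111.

FEFGCFAFA

Read left to right; each codeword is recognised as soon as it completes (prefix code):
  01→F | 00→E | 01→F | 1100→G | 1101→C | 01→F | 111→A | 01→F | 111→A
Decoded message: FEFGCFAFA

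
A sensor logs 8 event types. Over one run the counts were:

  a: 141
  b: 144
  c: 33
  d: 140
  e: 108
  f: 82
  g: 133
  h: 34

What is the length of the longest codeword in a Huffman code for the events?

Merge the two lowest-weight nodes at each step:
merge c(33) and h(34): 67
merge 67 and f(82): 149
merge e(108) and g(133): 241
merge d(140) and a(141): 281
merge b(144) and 149: 293
merge 241 and 281: 522
merge 293 and 522: 815
Maximum depth reached is 4.

4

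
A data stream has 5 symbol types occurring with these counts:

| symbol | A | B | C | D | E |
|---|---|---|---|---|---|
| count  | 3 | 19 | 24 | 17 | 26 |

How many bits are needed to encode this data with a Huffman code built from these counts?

Merge the two smallest weights repeatedly:
merge A(3) and D(17): 20
merge B(19) and 20: 39
merge C(24) and E(26): 50
merge 39 and 50: 89
Total encoded bits = sum of merged weights = 20 + 39 + 50 + 89 = 198.

198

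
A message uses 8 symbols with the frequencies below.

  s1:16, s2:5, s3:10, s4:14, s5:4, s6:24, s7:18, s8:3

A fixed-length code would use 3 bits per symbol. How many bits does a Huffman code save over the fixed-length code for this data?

Fixed-length: 3 bits × 94 symbols = 282 bits.
Huffman merges:
s8(3) + s5(4) → 7
s2(5) + 7 → 12
s3(10) + 12 → 22
s4(14) + s1(16) → 30
s7(18) + 22 → 40
s6(24) + 30 → 54
40 + 54 → 94
Huffman total = 7 + 12 + 22 + 30 + 40 + 54 + 94 = 259 bits.
Saving = 282 − 259 = 23 bits.

23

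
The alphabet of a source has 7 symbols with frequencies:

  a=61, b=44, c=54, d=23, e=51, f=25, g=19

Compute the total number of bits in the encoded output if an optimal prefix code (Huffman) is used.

758

Greedily combine the two least-frequent nodes:
merge g(19) and d(23): 42
merge f(25) and 42: 67
merge b(44) and e(51): 95
merge c(54) and a(61): 115
merge 67 and 95: 162
merge 115 and 162: 277
Each symbol's bit-cost is frequency × depth; summing gives 758 bits (equivalently 42 + 67 + 95 + 115 + 162 + 277).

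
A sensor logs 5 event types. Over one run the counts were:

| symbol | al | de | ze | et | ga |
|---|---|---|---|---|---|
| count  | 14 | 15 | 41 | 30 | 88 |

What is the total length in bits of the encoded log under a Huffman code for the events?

376

Merge the two smallest weights repeatedly:
merge al(14) and de(15): 29
merge 29 and et(30): 59
merge ze(41) and 59: 100
merge ga(88) and 100: 188
Each symbol's bit-cost is frequency × depth; summing gives 376 bits (equivalently 29 + 59 + 100 + 188).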